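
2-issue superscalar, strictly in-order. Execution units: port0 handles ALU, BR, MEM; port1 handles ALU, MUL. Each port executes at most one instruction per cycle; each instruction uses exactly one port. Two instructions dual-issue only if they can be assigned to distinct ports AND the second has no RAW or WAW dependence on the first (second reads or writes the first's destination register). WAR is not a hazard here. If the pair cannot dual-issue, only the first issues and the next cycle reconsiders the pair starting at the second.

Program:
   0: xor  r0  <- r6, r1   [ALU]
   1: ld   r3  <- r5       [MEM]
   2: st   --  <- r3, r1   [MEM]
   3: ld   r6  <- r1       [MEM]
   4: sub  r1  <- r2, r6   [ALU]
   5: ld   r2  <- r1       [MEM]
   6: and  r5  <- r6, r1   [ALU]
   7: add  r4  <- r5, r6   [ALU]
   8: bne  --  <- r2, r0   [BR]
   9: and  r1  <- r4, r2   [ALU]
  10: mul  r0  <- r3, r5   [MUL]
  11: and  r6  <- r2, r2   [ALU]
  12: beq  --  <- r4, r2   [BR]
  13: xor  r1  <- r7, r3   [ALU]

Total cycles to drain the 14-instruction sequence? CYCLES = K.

CYCLES = 9

[0] i0+i1  xor.ALU/ld.MEM  -- 2-wide
[1] i2  st.MEM  -- no-port MEM/MEM
[2] i3  ld.MEM  -- RAW r6
[3] i4  sub.ALU  -- RAW r1
[4] i5+i6  ld.MEM/and.ALU  -- 2-wide
[5] i7+i8  add.ALU/bne.BR  -- 2-wide
[6] i9+i10  and.ALU/mul.MUL  -- 2-wide
[7] i11+i12  and.ALU/beq.BR  -- 2-wide
[8] i13  xor.ALU  -- tail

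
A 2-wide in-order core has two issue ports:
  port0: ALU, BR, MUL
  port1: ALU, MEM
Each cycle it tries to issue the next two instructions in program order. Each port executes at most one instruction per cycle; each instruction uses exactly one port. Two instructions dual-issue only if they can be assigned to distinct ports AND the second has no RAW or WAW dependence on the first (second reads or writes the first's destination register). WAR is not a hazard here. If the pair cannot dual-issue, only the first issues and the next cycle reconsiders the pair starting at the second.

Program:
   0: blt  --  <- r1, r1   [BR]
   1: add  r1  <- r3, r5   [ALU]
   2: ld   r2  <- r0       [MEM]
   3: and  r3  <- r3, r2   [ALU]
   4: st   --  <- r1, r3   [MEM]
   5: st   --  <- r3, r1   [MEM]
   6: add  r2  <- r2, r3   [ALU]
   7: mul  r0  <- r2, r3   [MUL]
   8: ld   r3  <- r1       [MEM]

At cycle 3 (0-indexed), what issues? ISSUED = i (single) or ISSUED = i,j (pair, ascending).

0. blt;add @i0+i1  | 2-wide
1. ld @i2  | RAW r2
2. and @i3  | RAW r3
3. st @i4  | no-port MEM/MEM
4. st;add @i5+i6  | 2-wide
5. mul;ld @i7+i8  | 2-wide

ISSUED = 4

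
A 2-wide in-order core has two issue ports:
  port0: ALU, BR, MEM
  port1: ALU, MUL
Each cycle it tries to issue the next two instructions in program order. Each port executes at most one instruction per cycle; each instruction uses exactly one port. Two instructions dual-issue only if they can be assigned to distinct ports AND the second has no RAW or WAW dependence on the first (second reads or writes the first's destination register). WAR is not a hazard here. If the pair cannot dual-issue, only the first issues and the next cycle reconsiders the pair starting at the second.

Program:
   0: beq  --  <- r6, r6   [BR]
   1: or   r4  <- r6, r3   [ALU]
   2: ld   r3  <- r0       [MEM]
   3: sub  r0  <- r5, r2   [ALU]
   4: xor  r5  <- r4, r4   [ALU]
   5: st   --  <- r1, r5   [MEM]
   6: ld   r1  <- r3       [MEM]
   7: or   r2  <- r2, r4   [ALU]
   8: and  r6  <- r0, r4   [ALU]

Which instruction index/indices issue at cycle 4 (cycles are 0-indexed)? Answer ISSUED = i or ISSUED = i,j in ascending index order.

ISSUED = 6,7

c0: i0&i1 beq.BR+or.ALU  dual
c1: i2&i3 ld.MEM+sub.ALU  dual
c2: i4 xor.ALU  RAW r5
c3: i5 st.MEM  no-port MEM/MEM
c4: i6&i7 ld.MEM+or.ALU  dual
c5: i8 and.ALU  tail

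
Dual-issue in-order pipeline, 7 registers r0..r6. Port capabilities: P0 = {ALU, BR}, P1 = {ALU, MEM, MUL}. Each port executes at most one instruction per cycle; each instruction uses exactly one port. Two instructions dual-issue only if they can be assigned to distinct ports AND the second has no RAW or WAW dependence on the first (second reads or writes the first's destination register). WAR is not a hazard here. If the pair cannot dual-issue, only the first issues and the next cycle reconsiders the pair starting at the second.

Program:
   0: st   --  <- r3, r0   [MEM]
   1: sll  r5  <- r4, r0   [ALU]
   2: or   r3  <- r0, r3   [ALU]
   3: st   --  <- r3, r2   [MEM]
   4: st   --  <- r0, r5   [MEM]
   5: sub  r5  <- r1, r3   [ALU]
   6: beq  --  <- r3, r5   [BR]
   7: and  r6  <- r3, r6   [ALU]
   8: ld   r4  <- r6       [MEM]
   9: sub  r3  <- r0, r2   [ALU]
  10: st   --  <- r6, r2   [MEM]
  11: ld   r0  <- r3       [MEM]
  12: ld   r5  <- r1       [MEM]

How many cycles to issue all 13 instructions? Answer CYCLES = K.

c0: i0,i1 st+sll  2-wide
c1: i2 or  RAW r3
c2: i3 st  no-port MEM/MEM
c3: i4,i5 st+sub  2-wide
c4: i6,i7 beq+and  2-wide
c5: i8,i9 ld+sub  2-wide
c6: i10 st  no-port MEM/MEM
c7: i11 ld  no-port MEM/MEM
c8: i12 ld  tail

CYCLES = 9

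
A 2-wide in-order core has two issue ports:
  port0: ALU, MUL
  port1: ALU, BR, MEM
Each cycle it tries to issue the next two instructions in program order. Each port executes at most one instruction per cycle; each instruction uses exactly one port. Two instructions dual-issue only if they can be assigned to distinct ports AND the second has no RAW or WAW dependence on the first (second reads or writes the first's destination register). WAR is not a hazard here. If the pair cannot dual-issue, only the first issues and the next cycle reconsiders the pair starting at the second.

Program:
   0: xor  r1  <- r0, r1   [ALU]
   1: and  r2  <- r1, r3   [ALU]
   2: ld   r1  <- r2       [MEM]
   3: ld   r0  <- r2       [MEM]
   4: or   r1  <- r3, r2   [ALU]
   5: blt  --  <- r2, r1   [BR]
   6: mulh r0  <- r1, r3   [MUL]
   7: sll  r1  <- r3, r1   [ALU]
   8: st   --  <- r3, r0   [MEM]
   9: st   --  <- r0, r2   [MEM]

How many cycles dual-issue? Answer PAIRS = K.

#0 head=0: xor i0 RAW r1
#1 head=1: and i1 RAW r2
#2 head=2: ld i2 no-port MEM/MEM
#3 head=3: ld or i3,i4 2-wide
#4 head=5: blt mulh i5,i6 2-wide
#5 head=7: sll st i7,i8 2-wide
#6 head=9: st i9 tail

PAIRS = 3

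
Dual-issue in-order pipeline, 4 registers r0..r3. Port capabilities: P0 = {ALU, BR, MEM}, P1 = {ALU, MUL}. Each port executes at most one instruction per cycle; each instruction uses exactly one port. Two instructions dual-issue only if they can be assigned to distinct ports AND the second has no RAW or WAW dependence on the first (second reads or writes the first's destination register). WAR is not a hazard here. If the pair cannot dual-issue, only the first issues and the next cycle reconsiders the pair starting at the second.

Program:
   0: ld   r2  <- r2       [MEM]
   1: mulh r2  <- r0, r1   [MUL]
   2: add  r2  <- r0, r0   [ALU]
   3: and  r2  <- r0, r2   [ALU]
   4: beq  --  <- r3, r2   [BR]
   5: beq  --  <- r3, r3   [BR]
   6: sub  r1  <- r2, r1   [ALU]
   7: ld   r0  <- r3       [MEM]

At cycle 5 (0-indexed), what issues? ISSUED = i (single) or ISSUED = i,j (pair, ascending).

ISSUED = 5,6

[0] i0  ld.MEM  -- WAW r2
[1] i1  mulh.MUL  -- WAW r2
[2] i2  add.ALU  -- RAW+WAW r2
[3] i3  and.ALU  -- RAW r2
[4] i4  beq.BR  -- no-port BR/BR
[5] i5+i6  beq.BR;sub.ALU  -- 2-wide
[6] i7  ld.MEM  -- tail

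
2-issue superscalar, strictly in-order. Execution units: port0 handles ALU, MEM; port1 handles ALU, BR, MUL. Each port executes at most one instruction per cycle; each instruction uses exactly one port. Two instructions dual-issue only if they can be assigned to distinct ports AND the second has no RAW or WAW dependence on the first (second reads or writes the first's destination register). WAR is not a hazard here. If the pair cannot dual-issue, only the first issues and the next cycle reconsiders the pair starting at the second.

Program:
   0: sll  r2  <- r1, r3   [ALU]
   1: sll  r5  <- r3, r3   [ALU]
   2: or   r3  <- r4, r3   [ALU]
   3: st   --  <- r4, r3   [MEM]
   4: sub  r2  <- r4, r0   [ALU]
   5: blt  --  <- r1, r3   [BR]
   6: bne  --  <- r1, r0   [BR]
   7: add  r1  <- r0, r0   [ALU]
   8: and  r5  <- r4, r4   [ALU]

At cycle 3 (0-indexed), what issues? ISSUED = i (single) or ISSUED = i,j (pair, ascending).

ISSUED = 5

  cy0 -> i0&i1 (sll.ALU/sll.ALU) 2-wide
  cy1 -> i2 (or.ALU) RAW r3
  cy2 -> i3&i4 (st.MEM/sub.ALU) 2-wide
  cy3 -> i5 (blt.BR) no-port BR/BR
  cy4 -> i6&i7 (bne.BR/add.ALU) 2-wide
  cy5 -> i8 (and.ALU) tail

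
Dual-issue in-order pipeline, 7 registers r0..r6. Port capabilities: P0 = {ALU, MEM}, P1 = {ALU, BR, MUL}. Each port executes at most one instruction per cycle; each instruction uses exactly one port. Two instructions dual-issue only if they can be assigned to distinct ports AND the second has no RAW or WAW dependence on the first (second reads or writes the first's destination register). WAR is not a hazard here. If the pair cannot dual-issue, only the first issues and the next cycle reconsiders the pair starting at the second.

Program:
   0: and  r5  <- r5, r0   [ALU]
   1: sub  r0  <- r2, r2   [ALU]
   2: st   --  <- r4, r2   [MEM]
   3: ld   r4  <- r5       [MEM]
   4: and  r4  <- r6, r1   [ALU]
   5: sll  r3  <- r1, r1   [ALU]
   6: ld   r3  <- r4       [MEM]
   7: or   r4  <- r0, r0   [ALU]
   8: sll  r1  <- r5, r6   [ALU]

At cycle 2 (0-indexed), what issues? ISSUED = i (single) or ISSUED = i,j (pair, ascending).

ISSUED = 3

c0: i0&i1 and.ALU+sub.ALU  pair
c1: i2 st.MEM  no-port MEM/MEM
c2: i3 ld.MEM  WAW r4
c3: i4&i5 and.ALU+sll.ALU  pair
c4: i6&i7 ld.MEM+or.ALU  pair
c5: i8 sll.ALU  tail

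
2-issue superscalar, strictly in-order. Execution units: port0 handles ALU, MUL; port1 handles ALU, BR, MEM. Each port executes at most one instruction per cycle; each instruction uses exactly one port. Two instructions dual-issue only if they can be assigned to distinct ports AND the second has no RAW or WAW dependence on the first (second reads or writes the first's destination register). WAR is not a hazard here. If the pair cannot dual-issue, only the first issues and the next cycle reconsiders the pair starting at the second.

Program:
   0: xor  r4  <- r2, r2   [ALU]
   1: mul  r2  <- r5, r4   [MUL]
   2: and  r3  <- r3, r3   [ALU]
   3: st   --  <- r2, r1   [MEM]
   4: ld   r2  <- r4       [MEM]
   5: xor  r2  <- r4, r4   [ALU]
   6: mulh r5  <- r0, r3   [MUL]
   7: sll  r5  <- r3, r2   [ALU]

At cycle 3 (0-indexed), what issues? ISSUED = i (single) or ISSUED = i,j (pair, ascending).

#0 head=0: xor.ALU i0 RAW r4
#1 head=1: mul.MUL and.ALU i1+i2 dual
#2 head=3: st.MEM i3 no-port MEM/MEM
#3 head=4: ld.MEM i4 WAW r2
#4 head=5: xor.ALU mulh.MUL i5+i6 dual
#5 head=7: sll.ALU i7 tail

ISSUED = 4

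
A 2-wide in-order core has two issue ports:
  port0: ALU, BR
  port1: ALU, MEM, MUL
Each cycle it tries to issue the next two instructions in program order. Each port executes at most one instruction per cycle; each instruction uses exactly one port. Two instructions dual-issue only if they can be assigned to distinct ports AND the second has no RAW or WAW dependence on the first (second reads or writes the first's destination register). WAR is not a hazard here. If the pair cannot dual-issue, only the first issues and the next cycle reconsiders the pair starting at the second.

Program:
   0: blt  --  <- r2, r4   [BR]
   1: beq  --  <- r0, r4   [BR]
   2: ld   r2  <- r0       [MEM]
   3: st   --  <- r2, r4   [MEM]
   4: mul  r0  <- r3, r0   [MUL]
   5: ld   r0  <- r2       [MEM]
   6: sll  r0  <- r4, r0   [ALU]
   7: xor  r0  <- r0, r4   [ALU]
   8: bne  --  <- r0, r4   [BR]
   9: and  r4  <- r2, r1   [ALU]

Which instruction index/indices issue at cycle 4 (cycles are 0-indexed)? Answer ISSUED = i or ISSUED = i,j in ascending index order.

[0] i0  blt  -- no-port BR/BR
[1] i1+i2  beq;ld  -- 2-wide
[2] i3  st  -- no-port MEM/MUL
[3] i4  mul  -- no-port MUL/MEM
[4] i5  ld  -- RAW+WAW r0
[5] i6  sll  -- RAW+WAW r0
[6] i7  xor  -- RAW r0
[7] i8+i9  bne;and  -- 2-wide

ISSUED = 5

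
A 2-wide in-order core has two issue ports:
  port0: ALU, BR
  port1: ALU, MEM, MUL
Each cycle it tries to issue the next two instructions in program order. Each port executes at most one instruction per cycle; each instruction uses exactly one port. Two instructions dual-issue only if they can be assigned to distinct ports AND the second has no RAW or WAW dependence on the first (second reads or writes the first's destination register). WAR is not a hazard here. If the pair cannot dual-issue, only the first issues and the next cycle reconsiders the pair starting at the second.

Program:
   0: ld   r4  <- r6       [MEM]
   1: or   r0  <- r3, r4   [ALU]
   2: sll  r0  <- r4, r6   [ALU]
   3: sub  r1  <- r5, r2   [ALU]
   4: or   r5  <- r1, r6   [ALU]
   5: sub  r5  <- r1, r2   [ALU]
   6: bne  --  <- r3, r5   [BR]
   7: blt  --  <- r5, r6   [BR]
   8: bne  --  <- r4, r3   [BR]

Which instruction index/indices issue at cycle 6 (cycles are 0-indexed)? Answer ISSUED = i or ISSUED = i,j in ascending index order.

t=0 i0:ld ; RAW r4
t=1 i1:or ; WAW r0
t=2 i2/i3:sll sub ; 2-wide
t=3 i4:or ; WAW r5
t=4 i5:sub ; RAW r5
t=5 i6:bne ; no-port BR/BR
t=6 i7:blt ; no-port BR/BR
t=7 i8:bne ; tail

ISSUED = 7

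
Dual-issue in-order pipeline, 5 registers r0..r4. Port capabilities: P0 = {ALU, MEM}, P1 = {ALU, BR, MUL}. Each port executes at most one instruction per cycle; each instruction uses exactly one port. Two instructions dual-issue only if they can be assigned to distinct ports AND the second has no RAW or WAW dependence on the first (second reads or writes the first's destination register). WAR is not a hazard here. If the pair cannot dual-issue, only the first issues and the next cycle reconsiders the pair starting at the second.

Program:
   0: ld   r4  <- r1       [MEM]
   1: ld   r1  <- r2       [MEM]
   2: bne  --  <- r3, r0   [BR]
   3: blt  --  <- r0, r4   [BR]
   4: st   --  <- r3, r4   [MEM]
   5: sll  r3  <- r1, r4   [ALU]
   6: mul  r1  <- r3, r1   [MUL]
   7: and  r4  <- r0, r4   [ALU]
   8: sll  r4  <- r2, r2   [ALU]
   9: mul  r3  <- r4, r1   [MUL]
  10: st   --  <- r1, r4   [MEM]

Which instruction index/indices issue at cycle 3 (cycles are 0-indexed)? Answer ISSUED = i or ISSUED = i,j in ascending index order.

ISSUED = 5

c0: i0 ld  no-port MEM/MEM
c1: i1/i2 ld/bne  dual
c2: i3/i4 blt/st  dual
c3: i5 sll  RAW r3
c4: i6/i7 mul/and  dual
c5: i8 sll  RAW r4
c6: i9/i10 mul/st  dual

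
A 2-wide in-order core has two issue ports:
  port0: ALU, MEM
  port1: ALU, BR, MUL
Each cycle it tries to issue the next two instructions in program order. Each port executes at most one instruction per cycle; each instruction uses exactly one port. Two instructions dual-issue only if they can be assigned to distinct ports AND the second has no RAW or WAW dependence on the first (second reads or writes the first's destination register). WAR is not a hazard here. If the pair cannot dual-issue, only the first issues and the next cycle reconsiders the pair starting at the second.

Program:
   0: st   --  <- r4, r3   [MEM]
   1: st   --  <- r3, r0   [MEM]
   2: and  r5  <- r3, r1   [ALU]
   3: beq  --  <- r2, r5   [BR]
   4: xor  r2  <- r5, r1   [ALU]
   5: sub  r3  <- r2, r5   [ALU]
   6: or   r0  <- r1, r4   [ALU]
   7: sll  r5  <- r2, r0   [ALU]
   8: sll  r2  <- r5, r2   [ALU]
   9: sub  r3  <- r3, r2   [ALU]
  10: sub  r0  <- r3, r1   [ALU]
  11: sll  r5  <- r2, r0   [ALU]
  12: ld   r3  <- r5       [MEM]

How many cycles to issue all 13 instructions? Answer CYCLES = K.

#0 head=0: st.MEM i0 no-port MEM/MEM
#1 head=1: st.MEM and.ALU i1,i2 pair
#2 head=3: beq.BR xor.ALU i3,i4 pair
#3 head=5: sub.ALU or.ALU i5,i6 pair
#4 head=7: sll.ALU i7 RAW r5
#5 head=8: sll.ALU i8 RAW r2
#6 head=9: sub.ALU i9 RAW r3
#7 head=10: sub.ALU i10 RAW r0
#8 head=11: sll.ALU i11 RAW r5
#9 head=12: ld.MEM i12 tail

CYCLES = 10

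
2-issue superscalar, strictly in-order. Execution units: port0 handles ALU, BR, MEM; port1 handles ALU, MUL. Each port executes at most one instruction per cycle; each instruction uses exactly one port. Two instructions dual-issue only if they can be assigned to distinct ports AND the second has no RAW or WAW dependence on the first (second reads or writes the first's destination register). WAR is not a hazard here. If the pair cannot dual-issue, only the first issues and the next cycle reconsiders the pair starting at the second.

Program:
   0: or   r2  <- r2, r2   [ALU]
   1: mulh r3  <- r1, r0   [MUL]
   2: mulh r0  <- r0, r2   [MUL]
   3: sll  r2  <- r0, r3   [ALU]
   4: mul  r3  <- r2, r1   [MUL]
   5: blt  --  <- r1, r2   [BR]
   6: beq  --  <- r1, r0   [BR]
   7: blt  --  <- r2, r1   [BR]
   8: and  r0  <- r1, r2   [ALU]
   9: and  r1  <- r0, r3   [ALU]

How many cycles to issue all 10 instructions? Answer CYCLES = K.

[0] i0,i1  or+mulh  -- 2-wide
[1] i2  mulh  -- RAW r0
[2] i3  sll  -- RAW r2
[3] i4,i5  mul+blt  -- 2-wide
[4] i6  beq  -- no-port BR/BR
[5] i7,i8  blt+and  -- 2-wide
[6] i9  and  -- tail

CYCLES = 7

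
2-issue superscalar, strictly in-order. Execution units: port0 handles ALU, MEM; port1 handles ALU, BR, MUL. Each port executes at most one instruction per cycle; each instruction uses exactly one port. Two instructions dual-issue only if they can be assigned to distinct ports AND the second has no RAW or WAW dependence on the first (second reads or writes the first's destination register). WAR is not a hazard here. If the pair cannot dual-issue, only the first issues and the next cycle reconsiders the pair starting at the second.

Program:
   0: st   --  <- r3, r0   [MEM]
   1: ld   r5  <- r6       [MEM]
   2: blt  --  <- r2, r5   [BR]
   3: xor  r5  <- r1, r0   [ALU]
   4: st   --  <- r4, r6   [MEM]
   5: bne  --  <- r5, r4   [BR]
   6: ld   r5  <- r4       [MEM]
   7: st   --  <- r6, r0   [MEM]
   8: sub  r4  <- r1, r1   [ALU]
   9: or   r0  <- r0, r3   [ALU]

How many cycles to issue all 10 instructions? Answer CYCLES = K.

  cy0 -> i0 (st) no-port MEM/MEM
  cy1 -> i1 (ld) RAW r5
  cy2 -> i2+i3 (blt xor) dual
  cy3 -> i4+i5 (st bne) dual
  cy4 -> i6 (ld) no-port MEM/MEM
  cy5 -> i7+i8 (st sub) dual
  cy6 -> i9 (or) tail

CYCLES = 7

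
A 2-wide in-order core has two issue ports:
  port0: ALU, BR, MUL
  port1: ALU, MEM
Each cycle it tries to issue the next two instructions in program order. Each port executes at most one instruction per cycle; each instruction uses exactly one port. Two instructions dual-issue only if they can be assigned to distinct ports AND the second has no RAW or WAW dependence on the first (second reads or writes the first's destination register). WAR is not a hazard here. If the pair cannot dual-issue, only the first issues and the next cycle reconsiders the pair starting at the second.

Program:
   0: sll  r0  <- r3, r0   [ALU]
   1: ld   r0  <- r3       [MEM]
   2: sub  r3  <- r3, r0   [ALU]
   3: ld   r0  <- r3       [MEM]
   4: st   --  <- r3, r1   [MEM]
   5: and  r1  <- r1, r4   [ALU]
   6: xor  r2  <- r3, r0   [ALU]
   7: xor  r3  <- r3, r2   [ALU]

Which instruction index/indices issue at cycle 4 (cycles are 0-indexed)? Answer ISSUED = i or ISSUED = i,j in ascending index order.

ISSUED = 4,5

#0 head=0: sll i0 WAW r0
#1 head=1: ld i1 RAW r0
#2 head=2: sub i2 RAW r3
#3 head=3: ld i3 no-port MEM/MEM
#4 head=4: st;and i4+i5 2-wide
#5 head=6: xor i6 RAW r2
#6 head=7: xor i7 tail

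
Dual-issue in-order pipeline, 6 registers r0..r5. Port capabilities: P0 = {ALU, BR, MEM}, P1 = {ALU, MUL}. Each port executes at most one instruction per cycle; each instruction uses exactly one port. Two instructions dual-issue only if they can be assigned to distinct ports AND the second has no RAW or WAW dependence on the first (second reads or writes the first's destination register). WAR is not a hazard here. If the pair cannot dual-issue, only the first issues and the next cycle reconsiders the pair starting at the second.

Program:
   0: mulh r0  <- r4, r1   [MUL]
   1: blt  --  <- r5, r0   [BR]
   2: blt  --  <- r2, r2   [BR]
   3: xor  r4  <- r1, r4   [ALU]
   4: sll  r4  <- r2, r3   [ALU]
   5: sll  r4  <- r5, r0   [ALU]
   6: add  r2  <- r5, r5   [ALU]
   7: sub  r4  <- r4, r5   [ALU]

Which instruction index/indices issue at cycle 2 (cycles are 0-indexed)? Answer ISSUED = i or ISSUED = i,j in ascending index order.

ISSUED = 2,3

0. mulh.MUL @i0  | RAW r0
1. blt.BR @i1  | no-port BR/BR
2. blt.BR;xor.ALU @i2/i3  | 2-wide
3. sll.ALU @i4  | WAW r4
4. sll.ALU;add.ALU @i5/i6  | 2-wide
5. sub.ALU @i7  | tail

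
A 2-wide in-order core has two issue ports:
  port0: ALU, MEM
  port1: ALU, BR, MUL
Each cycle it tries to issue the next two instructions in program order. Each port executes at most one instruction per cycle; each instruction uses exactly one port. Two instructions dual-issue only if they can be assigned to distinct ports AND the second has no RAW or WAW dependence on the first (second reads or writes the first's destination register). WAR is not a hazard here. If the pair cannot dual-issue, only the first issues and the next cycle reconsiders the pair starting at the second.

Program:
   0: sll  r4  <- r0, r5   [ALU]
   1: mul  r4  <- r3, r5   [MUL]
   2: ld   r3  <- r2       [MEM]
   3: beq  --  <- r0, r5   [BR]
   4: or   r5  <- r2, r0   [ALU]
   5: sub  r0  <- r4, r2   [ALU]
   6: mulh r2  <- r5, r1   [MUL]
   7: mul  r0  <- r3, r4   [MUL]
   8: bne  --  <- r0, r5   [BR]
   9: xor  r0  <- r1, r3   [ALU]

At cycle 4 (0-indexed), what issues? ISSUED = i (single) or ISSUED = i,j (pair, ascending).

0. sll @i0  | WAW r4
1. mul/ld @i1&i2  | pair
2. beq/or @i3&i4  | pair
3. sub/mulh @i5&i6  | pair
4. mul @i7  | no-port MUL/BR
5. bne/xor @i8&i9  | pair

ISSUED = 7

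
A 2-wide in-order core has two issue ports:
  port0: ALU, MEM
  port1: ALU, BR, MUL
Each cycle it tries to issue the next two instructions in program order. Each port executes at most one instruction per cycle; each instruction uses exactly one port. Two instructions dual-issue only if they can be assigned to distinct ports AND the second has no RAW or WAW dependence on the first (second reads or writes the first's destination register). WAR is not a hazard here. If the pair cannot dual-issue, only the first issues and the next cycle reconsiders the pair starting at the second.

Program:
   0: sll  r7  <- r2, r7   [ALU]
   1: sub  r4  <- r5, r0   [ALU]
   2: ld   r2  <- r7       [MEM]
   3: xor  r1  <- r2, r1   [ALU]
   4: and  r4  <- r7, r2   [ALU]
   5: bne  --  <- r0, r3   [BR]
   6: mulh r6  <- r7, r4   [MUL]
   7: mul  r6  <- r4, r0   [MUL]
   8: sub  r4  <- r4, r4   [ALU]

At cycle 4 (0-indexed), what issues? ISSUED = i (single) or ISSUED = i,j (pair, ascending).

ISSUED = 6

[0] i0+i1  sll.ALU+sub.ALU  -- pair
[1] i2  ld.MEM  -- RAW r2
[2] i3+i4  xor.ALU+and.ALU  -- pair
[3] i5  bne.BR  -- no-port BR/MUL
[4] i6  mulh.MUL  -- no-port MUL/MUL
[5] i7+i8  mul.MUL+sub.ALU  -- pair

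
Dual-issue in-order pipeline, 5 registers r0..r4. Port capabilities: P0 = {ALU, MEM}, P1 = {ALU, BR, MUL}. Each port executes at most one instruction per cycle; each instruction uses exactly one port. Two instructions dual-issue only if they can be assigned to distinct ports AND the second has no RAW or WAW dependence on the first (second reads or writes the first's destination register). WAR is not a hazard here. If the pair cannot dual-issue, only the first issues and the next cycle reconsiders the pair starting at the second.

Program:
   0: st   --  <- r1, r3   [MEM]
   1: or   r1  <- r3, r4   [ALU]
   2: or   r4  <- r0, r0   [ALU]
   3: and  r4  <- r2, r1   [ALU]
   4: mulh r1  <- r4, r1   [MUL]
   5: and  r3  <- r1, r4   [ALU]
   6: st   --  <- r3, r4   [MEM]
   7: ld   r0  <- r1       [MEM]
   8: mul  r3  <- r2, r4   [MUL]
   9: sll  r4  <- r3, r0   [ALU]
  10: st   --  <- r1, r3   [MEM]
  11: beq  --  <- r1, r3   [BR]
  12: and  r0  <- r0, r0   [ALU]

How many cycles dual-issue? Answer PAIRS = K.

c0: i0/i1 st+or  2-wide
c1: i2 or  WAW r4
c2: i3 and  RAW r4
c3: i4 mulh  RAW r1
c4: i5 and  RAW r3
c5: i6 st  no-port MEM/MEM
c6: i7/i8 ld+mul  2-wide
c7: i9/i10 sll+st  2-wide
c8: i11/i12 beq+and  2-wide

PAIRS = 4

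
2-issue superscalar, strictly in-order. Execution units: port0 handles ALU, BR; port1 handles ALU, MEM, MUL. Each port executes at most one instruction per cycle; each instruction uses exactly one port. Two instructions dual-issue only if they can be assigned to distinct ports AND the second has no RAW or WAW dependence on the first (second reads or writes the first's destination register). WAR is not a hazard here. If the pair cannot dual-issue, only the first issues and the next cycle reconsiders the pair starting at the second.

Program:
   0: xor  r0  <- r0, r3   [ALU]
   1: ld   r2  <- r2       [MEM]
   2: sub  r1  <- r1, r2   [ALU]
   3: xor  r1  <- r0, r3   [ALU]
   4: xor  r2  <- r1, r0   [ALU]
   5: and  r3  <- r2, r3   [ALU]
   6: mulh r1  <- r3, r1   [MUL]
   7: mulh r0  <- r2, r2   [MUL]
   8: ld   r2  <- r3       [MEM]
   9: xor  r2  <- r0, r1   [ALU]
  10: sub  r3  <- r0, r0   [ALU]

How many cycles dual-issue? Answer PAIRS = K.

PAIRS = 2

c0: i0/i1 xor/ld  dual
c1: i2 sub  WAW r1
c2: i3 xor  RAW r1
c3: i4 xor  RAW r2
c4: i5 and  RAW r3
c5: i6 mulh  no-port MUL/MUL
c6: i7 mulh  no-port MUL/MEM
c7: i8 ld  WAW r2
c8: i9/i10 xor/sub  dual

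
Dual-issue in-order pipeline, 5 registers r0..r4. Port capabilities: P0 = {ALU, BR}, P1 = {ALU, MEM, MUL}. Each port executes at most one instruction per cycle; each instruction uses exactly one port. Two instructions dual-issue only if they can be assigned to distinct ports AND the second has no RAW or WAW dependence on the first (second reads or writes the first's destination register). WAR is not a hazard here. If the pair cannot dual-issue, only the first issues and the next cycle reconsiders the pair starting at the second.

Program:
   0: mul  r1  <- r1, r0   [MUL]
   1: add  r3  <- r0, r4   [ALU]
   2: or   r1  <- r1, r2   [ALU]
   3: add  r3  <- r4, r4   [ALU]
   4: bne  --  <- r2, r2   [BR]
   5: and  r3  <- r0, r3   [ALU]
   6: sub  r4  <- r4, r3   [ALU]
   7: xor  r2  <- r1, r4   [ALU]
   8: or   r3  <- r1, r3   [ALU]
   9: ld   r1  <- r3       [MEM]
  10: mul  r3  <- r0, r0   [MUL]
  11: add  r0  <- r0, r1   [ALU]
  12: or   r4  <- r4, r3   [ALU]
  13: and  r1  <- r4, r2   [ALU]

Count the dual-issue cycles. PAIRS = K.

PAIRS = 5

t=0 i0/i1:mul+add ; pair
t=1 i2/i3:or+add ; pair
t=2 i4/i5:bne+and ; pair
t=3 i6:sub ; RAW r4
t=4 i7/i8:xor+or ; pair
t=5 i9:ld ; no-port MEM/MUL
t=6 i10/i11:mul+add ; pair
t=7 i12:or ; RAW r4
t=8 i13:and ; tail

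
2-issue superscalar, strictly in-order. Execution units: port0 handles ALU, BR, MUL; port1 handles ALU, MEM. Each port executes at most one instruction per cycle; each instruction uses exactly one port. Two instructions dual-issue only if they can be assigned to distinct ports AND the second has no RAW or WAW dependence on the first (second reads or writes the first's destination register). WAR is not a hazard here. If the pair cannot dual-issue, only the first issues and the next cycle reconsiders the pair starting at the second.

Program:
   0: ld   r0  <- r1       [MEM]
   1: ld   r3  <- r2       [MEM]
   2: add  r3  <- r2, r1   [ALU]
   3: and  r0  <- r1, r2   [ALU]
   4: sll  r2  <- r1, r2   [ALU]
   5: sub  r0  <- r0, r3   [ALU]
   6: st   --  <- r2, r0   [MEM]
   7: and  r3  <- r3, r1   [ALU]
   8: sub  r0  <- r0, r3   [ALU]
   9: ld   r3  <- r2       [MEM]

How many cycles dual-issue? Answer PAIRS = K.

PAIRS = 4

c0: i0 ld  no-port MEM/MEM
c1: i1 ld  WAW r3
c2: i2&i3 add and  pair
c3: i4&i5 sll sub  pair
c4: i6&i7 st and  pair
c5: i8&i9 sub ld  pair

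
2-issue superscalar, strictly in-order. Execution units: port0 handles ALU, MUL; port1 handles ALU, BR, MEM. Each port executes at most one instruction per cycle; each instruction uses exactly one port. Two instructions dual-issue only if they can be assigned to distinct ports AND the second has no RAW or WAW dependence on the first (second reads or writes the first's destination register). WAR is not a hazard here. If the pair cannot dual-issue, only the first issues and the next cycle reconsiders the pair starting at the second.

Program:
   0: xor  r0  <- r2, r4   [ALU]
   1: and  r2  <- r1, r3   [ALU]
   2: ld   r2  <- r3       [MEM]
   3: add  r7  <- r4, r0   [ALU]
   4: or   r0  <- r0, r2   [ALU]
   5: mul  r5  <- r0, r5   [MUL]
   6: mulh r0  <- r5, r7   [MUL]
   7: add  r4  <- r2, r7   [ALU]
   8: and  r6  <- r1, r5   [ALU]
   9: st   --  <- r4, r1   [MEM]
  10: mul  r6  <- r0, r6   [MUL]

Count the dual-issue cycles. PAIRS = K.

PAIRS = 4

#0 head=0: xor.ALU;and.ALU i0&i1 pair
#1 head=2: ld.MEM;add.ALU i2&i3 pair
#2 head=4: or.ALU i4 RAW r0
#3 head=5: mul.MUL i5 no-port MUL/MUL
#4 head=6: mulh.MUL;add.ALU i6&i7 pair
#5 head=8: and.ALU;st.MEM i8&i9 pair
#6 head=10: mul.MUL i10 tail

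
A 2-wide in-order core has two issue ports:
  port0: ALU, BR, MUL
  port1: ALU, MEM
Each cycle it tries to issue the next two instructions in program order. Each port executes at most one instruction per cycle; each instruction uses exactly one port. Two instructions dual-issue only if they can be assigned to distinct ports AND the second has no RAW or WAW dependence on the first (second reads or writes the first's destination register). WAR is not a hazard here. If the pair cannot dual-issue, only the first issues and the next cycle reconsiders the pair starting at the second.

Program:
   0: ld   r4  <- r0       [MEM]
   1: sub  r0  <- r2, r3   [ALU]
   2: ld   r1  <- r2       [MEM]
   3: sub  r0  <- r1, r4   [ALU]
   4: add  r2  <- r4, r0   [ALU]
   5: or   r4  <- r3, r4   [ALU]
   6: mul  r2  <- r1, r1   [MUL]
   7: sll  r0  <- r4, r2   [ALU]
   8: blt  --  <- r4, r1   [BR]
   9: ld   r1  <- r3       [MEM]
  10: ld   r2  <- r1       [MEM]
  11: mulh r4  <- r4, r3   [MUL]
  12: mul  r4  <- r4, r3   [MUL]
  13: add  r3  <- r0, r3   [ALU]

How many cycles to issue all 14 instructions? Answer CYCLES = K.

[0] i0,i1  ld.MEM+sub.ALU  -- 2-wide
[1] i2  ld.MEM  -- RAW r1
[2] i3  sub.ALU  -- RAW r0
[3] i4,i5  add.ALU+or.ALU  -- 2-wide
[4] i6  mul.MUL  -- RAW r2
[5] i7,i8  sll.ALU+blt.BR  -- 2-wide
[6] i9  ld.MEM  -- no-port MEM/MEM
[7] i10,i11  ld.MEM+mulh.MUL  -- 2-wide
[8] i12,i13  mul.MUL+add.ALU  -- 2-wide

CYCLES = 9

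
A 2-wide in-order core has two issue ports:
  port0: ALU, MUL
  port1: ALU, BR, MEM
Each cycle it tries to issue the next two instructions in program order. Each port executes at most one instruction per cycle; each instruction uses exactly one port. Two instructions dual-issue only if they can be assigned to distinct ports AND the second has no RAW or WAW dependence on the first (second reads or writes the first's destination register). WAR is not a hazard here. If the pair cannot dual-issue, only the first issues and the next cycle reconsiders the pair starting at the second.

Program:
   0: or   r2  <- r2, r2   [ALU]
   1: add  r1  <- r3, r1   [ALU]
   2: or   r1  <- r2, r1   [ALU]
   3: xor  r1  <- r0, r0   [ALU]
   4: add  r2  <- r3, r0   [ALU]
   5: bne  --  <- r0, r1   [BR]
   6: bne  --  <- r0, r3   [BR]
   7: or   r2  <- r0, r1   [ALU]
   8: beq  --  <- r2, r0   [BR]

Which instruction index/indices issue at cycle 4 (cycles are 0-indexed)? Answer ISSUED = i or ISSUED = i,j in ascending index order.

  cy0 -> i0+i1 (or.ALU;add.ALU) 2-wide
  cy1 -> i2 (or.ALU) WAW r1
  cy2 -> i3+i4 (xor.ALU;add.ALU) 2-wide
  cy3 -> i5 (bne.BR) no-port BR/BR
  cy4 -> i6+i7 (bne.BR;or.ALU) 2-wide
  cy5 -> i8 (beq.BR) tail

ISSUED = 6,7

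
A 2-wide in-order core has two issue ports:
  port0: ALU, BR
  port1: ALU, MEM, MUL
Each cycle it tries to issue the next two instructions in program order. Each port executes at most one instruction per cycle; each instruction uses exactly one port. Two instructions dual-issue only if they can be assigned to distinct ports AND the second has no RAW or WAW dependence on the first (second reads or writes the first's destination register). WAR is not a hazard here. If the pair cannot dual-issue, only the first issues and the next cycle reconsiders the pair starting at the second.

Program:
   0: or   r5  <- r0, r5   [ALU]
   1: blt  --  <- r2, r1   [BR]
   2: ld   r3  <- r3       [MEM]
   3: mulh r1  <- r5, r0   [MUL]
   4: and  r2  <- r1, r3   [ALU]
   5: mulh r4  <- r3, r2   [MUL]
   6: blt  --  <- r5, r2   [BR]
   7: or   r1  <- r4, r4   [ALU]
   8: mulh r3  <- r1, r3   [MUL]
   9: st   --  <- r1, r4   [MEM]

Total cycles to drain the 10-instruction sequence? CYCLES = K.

0. or;blt @i0&i1  | 2-wide
1. ld @i2  | no-port MEM/MUL
2. mulh @i3  | RAW r1
3. and @i4  | RAW r2
4. mulh;blt @i5&i6  | 2-wide
5. or @i7  | RAW r1
6. mulh @i8  | no-port MUL/MEM
7. st @i9  | tail

CYCLES = 8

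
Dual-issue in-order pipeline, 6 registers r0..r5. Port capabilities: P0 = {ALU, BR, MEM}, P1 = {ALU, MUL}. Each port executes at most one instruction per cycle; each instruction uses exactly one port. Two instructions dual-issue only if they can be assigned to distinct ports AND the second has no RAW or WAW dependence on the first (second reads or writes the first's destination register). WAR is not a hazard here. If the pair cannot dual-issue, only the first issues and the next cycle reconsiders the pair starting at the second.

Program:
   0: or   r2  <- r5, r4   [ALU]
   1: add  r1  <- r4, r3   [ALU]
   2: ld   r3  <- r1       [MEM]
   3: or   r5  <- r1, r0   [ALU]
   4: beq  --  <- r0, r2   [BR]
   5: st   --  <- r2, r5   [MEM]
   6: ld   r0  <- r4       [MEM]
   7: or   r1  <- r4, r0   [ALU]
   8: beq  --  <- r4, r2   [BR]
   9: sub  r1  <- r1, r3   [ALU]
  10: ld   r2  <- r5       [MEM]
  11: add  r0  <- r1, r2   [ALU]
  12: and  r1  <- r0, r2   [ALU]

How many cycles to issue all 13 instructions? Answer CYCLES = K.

CYCLES = 9

c0: i0,i1 or.ALU/add.ALU  2-wide
c1: i2,i3 ld.MEM/or.ALU  2-wide
c2: i4 beq.BR  no-port BR/MEM
c3: i5 st.MEM  no-port MEM/MEM
c4: i6 ld.MEM  RAW r0
c5: i7,i8 or.ALU/beq.BR  2-wide
c6: i9,i10 sub.ALU/ld.MEM  2-wide
c7: i11 add.ALU  RAW r0
c8: i12 and.ALU  tail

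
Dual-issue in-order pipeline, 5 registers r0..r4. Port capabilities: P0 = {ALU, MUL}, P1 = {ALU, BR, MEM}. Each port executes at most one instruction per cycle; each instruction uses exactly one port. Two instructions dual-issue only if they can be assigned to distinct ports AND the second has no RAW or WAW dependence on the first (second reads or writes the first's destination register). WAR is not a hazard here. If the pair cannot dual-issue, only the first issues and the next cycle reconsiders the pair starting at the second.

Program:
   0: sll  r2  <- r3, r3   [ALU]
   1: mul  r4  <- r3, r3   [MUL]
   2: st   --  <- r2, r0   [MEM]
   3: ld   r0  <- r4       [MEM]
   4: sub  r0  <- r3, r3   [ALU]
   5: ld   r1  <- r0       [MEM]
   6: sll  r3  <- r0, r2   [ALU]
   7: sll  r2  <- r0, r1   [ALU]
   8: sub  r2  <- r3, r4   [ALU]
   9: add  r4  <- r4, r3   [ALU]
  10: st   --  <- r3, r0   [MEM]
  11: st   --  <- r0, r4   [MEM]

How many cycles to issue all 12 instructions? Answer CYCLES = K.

CYCLES = 9

t=0 i0/i1:sll.ALU/mul.MUL ; 2-wide
t=1 i2:st.MEM ; no-port MEM/MEM
t=2 i3:ld.MEM ; WAW r0
t=3 i4:sub.ALU ; RAW r0
t=4 i5/i6:ld.MEM/sll.ALU ; 2-wide
t=5 i7:sll.ALU ; WAW r2
t=6 i8/i9:sub.ALU/add.ALU ; 2-wide
t=7 i10:st.MEM ; no-port MEM/MEM
t=8 i11:st.MEM ; tail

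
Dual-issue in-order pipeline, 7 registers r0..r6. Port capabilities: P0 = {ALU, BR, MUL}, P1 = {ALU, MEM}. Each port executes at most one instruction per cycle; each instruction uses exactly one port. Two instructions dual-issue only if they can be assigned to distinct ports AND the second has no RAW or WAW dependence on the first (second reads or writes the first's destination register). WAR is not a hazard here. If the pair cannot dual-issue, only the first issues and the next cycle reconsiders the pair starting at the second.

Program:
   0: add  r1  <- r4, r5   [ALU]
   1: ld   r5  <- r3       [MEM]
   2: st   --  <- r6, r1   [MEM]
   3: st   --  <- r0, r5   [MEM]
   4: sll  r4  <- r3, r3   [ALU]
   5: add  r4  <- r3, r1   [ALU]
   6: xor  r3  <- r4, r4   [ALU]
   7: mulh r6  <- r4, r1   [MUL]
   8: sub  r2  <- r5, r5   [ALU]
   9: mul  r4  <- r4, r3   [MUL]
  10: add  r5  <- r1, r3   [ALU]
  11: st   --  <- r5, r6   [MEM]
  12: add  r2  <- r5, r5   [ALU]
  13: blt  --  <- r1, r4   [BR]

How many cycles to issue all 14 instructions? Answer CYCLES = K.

  cy0 -> i0,i1 (add.ALU+ld.MEM) pair
  cy1 -> i2 (st.MEM) no-port MEM/MEM
  cy2 -> i3,i4 (st.MEM+sll.ALU) pair
  cy3 -> i5 (add.ALU) RAW r4
  cy4 -> i6,i7 (xor.ALU+mulh.MUL) pair
  cy5 -> i8,i9 (sub.ALU+mul.MUL) pair
  cy6 -> i10 (add.ALU) RAW r5
  cy7 -> i11,i12 (st.MEM+add.ALU) pair
  cy8 -> i13 (blt.BR) tail

CYCLES = 9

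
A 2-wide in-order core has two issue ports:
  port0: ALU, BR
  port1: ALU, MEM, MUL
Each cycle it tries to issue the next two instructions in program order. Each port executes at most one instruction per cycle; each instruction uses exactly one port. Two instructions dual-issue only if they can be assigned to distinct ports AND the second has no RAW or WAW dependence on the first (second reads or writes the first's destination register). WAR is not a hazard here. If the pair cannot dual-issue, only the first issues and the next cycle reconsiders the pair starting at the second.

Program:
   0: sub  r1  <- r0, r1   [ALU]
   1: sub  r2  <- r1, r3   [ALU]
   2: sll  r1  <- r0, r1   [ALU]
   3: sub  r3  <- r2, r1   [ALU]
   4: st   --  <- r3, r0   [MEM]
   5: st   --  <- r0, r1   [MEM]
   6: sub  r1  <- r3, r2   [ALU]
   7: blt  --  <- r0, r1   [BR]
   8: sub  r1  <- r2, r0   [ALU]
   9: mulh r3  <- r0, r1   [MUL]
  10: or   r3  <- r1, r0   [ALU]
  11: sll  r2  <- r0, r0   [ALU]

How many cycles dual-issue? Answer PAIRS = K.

PAIRS = 4

  cy0 -> i0 (sub) RAW r1
  cy1 -> i1,i2 (sub/sll) pair
  cy2 -> i3 (sub) RAW r3
  cy3 -> i4 (st) no-port MEM/MEM
  cy4 -> i5,i6 (st/sub) pair
  cy5 -> i7,i8 (blt/sub) pair
  cy6 -> i9 (mulh) WAW r3
  cy7 -> i10,i11 (or/sll) pair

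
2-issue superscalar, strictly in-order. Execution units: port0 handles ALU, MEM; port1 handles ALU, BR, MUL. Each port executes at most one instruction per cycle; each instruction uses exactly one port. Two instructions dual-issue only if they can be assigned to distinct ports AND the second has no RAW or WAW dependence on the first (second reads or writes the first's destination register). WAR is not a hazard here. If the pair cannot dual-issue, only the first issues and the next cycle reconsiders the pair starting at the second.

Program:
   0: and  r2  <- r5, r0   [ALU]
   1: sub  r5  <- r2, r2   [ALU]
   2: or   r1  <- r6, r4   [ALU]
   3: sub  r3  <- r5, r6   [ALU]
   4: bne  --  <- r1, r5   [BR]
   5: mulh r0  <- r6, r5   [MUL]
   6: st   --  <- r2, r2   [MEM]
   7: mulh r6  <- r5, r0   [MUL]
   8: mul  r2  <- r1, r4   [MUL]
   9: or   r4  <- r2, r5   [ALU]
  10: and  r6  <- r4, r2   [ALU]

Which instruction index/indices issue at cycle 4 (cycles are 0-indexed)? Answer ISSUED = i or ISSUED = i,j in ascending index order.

[0] i0  and  -- RAW r2
[1] i1&i2  sub or  -- dual
[2] i3&i4  sub bne  -- dual
[3] i5&i6  mulh st  -- dual
[4] i7  mulh  -- no-port MUL/MUL
[5] i8  mul  -- RAW r2
[6] i9  or  -- RAW r4
[7] i10  and  -- tail

ISSUED = 7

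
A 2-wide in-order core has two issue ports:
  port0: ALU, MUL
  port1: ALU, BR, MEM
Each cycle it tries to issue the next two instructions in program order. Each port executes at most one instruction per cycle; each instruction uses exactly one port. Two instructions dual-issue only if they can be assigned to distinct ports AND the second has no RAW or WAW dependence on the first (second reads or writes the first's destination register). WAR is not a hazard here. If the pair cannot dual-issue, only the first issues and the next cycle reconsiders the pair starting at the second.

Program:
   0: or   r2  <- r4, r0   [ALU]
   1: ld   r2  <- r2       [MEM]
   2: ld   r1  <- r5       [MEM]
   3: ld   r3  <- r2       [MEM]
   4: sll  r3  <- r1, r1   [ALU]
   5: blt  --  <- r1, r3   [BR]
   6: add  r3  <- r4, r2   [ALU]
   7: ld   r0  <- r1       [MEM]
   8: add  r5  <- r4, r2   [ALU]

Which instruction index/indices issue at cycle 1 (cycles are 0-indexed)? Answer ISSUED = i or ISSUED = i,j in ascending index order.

c0: i0 or  RAW+WAW r2
c1: i1 ld  no-port MEM/MEM
c2: i2 ld  no-port MEM/MEM
c3: i3 ld  WAW r3
c4: i4 sll  RAW r3
c5: i5&i6 blt add  pair
c6: i7&i8 ld add  pair

ISSUED = 1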